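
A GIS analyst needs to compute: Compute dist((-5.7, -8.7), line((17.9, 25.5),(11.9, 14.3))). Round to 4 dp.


|cross product| = 59.12
|line direction| = sqrt(161.44) = 12.7059
Distance = 59.12/sqrt(161.44) = 4.653

4.653


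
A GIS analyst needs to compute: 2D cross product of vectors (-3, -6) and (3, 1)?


u x v = u_x*v_y - u_y*v_x = (-3)*1 - (-6)*3
= (-3) - (-18) = 15

15


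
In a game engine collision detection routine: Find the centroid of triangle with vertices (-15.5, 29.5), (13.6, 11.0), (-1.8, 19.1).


Centroid = ((x_A+x_B+x_C)/3, (y_A+y_B+y_C)/3)
= (((-15.5)+13.6+(-1.8))/3, (29.5+11+19.1)/3)
= (-1.2333, 19.8667)

(-1.2333, 19.8667)


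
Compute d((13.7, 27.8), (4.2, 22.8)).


dx=-9.5, dy=-5
d^2 = (-9.5)^2 + (-5)^2 = 115.25
d = sqrt(115.25) = 10.7355

10.7355


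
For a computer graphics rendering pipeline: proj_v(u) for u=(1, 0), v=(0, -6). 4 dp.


u.v = 0, |v| = sqrt(36) = 6
Scalar projection = u.v / |v| = 0 / sqrt(36) = 0

0


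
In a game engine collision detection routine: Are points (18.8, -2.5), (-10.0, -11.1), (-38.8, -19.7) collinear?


Cross product: ((-10)-18.8)*((-19.7)-(-2.5)) - ((-11.1)-(-2.5))*((-38.8)-18.8)
= 0

Yes, collinear


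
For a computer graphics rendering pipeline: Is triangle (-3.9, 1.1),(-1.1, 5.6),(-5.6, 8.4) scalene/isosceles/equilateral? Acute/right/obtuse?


Side lengths squared: AB^2=28.09, BC^2=28.09, CA^2=56.18
Sorted: [28.09, 28.09, 56.18]
By sides: Isosceles, By angles: Right

Isosceles, Right


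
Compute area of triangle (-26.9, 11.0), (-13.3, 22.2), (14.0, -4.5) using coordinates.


Area = |x_A(y_B-y_C) + x_B(y_C-y_A) + x_C(y_A-y_B)|/2
= |(-718.23) + 206.15 + (-156.8)|/2
= 668.88/2 = 334.44

334.44


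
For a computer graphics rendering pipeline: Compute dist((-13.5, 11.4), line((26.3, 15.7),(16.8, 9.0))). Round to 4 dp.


|cross product| = 225.81
|line direction| = sqrt(135.14) = 11.625
Distance = 225.81/sqrt(135.14) = 19.4246

19.4246


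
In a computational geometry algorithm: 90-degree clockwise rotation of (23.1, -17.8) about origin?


90° CW: (x,y) -> (y, -x)
(23.1,-17.8) -> (-17.8, -23.1)

(-17.8, -23.1)


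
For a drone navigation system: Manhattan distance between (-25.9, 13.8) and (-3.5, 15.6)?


|(-25.9)-(-3.5)| + |13.8-15.6| = 22.4 + 1.8 = 24.2

24.2


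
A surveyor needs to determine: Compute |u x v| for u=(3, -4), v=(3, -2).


|u x v| = |3*(-2) - (-4)*3|
= |(-6) - (-12)| = 6

6


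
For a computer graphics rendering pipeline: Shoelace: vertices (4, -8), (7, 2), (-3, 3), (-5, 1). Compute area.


Shoelace sum: (4*2 - 7*(-8)) + (7*3 - (-3)*2) + ((-3)*1 - (-5)*3) + ((-5)*(-8) - 4*1)
= 139
Area = |139|/2 = 69.5

69.5


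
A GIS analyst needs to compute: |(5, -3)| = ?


|u| = sqrt(5^2 + (-3)^2) = sqrt(34) = 5.831

5.831


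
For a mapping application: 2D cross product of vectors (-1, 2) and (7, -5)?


u x v = u_x*v_y - u_y*v_x = (-1)*(-5) - 2*7
= 5 - 14 = -9

-9


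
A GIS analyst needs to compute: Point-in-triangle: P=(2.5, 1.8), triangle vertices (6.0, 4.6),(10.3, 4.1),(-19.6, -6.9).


Cross products: AB x AP = -13.79, BC x BP = -17.03, CA x CP = -31.43
All same sign? yes

Yes, inside


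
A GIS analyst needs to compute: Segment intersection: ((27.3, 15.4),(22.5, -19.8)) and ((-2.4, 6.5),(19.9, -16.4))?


Cross products: d1=878.6, d2=-16.28, d3=-1002.72, d4=-107.84
d1*d2 < 0 and d3*d4 < 0? no

No, they don't intersect


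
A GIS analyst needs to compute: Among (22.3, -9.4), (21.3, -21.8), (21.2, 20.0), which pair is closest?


d(P0,P1) = 12.4403, d(P0,P2) = 29.4206, d(P1,P2) = 41.8001
Closest: P0 and P1

Closest pair: (22.3, -9.4) and (21.3, -21.8), distance = 12.4403


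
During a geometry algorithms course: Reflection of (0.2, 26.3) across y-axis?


Reflection over y-axis: (x,y) -> (-x,y)
(0.2, 26.3) -> (-0.2, 26.3)

(-0.2, 26.3)


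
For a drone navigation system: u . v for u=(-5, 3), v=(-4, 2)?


u . v = u_x*v_x + u_y*v_y = (-5)*(-4) + 3*2
= 20 + 6 = 26

26


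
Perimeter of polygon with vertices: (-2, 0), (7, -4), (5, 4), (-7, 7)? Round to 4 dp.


Sides: (-2, 0)->(7, -4): sqrt(97) = 9.848858, (7, -4)->(5, 4): sqrt(68) = 8.246211, (5, 4)->(-7, 7): sqrt(153) = 12.369317, (-7, 7)->(-2, 0): sqrt(74) = 8.602325
Sum = 39.066711
Perimeter = 39.0667

39.0667


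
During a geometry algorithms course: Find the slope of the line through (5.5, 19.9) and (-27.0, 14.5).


slope = (y2-y1)/(x2-x1) = (14.5-19.9)/((-27)-5.5) = (-5.4)/(-32.5) = 0.1662

0.1662


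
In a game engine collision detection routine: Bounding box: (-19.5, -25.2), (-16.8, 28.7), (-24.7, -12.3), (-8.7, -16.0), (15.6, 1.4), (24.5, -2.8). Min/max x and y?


x range: [-24.7, 24.5]
y range: [-25.2, 28.7]
Bounding box: (-24.7,-25.2) to (24.5,28.7)

(-24.7,-25.2) to (24.5,28.7)


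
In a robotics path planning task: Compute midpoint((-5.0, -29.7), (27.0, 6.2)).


M = (((-5)+27)/2, ((-29.7)+6.2)/2)
= (11, -11.75)

(11, -11.75)


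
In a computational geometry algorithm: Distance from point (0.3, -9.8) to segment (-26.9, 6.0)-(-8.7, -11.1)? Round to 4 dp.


Project P onto AB: t = 1 (clamped to [0,1])
Closest point on segment: (-8.7, -11.1)
Distance: 9.0934

9.0934


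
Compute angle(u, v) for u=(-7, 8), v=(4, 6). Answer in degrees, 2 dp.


u.v = 20, |u| = sqrt(113) = 10.6301, |v| = sqrt(52) = 7.2111
cos(theta) = u.v/(|u||v|) = 20/sqrt(5876) = 0.260909
theta = acos(0.260909) = 74.88 degrees

74.88 degrees


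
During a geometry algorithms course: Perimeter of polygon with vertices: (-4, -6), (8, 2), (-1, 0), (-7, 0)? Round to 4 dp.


Sides: (-4, -6)->(8, 2): sqrt(208) = 14.422205, (8, 2)->(-1, 0): sqrt(85) = 9.219544, (-1, 0)->(-7, 0): sqrt(36) = 6, (-7, 0)->(-4, -6): sqrt(45) = 6.708204
Sum = 36.349953
Perimeter = 36.35

36.35


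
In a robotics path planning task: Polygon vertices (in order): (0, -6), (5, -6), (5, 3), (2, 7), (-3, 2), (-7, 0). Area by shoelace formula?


Shoelace sum: (0*(-6) - 5*(-6)) + (5*3 - 5*(-6)) + (5*7 - 2*3) + (2*2 - (-3)*7) + ((-3)*0 - (-7)*2) + ((-7)*(-6) - 0*0)
= 185
Area = |185|/2 = 92.5

92.5


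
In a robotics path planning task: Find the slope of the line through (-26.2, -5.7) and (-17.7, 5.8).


slope = (y2-y1)/(x2-x1) = (5.8-(-5.7))/((-17.7)-(-26.2)) = 11.5/8.5 = 1.3529

1.3529


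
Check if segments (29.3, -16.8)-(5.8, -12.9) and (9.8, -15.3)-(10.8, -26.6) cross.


Cross products: d1=218.85, d2=-42.8, d3=40.8, d4=302.45
d1*d2 < 0 and d3*d4 < 0? no

No, they don't intersect


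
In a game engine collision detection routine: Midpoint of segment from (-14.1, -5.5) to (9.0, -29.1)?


M = (((-14.1)+9)/2, ((-5.5)+(-29.1))/2)
= (-2.55, -17.3)

(-2.55, -17.3)


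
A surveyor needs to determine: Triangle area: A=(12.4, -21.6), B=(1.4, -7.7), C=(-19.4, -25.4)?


Area = |x_A(y_B-y_C) + x_B(y_C-y_A) + x_C(y_A-y_B)|/2
= |219.48 + (-5.32) + 269.66|/2
= 483.82/2 = 241.91

241.91


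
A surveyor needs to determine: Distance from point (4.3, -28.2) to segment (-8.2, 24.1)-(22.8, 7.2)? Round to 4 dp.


Project P onto AB: t = 1 (clamped to [0,1])
Closest point on segment: (22.8, 7.2)
Distance: 39.9426

39.9426


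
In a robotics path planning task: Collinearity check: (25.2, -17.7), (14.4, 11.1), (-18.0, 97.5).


Cross product: (14.4-25.2)*(97.5-(-17.7)) - (11.1-(-17.7))*((-18)-25.2)
= 0

Yes, collinear


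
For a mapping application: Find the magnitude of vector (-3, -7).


|u| = sqrt((-3)^2 + (-7)^2) = sqrt(58) = 7.6158

7.6158


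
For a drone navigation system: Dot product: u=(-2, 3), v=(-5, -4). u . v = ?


u . v = u_x*v_x + u_y*v_y = (-2)*(-5) + 3*(-4)
= 10 + (-12) = -2

-2


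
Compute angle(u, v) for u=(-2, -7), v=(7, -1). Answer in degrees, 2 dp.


u.v = -7, |u| = sqrt(53) = 7.2801, |v| = sqrt(50) = 7.0711
cos(theta) = u.v/(|u||v|) = -7/sqrt(2650) = -0.13598
theta = acos(-0.13598) = 97.82 degrees

97.82 degrees


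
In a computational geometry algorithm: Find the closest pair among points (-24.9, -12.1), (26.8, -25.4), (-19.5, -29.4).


d(P0,P1) = 53.3833, d(P0,P2) = 18.1232, d(P1,P2) = 46.4725
Closest: P0 and P2

Closest pair: (-24.9, -12.1) and (-19.5, -29.4), distance = 18.1232


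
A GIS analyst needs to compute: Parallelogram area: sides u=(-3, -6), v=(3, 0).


|u x v| = |(-3)*0 - (-6)*3|
= |0 - (-18)| = 18

18


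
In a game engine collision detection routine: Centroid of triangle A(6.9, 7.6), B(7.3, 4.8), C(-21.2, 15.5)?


Centroid = ((x_A+x_B+x_C)/3, (y_A+y_B+y_C)/3)
= ((6.9+7.3+(-21.2))/3, (7.6+4.8+15.5)/3)
= (-2.3333, 9.3)

(-2.3333, 9.3)


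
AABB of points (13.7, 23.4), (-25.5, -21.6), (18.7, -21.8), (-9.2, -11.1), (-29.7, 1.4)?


x range: [-29.7, 18.7]
y range: [-21.8, 23.4]
Bounding box: (-29.7,-21.8) to (18.7,23.4)

(-29.7,-21.8) to (18.7,23.4)


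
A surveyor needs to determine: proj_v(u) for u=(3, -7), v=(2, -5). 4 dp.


u.v = 41, |v| = sqrt(29) = 5.3852
Scalar projection = u.v / |v| = 41 / sqrt(29) = 7.6135

7.6135


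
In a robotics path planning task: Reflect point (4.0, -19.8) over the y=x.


Reflection over y=x: (x,y) -> (y,x)
(4, -19.8) -> (-19.8, 4)

(-19.8, 4)


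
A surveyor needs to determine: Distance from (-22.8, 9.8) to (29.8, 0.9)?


dx=52.6, dy=-8.9
d^2 = 52.6^2 + (-8.9)^2 = 2845.97
d = sqrt(2845.97) = 53.3476

53.3476


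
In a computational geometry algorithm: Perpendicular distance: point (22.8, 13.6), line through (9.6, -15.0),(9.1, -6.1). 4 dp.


|cross product| = 131.78
|line direction| = sqrt(79.46) = 8.914
Distance = 131.78/sqrt(79.46) = 14.7834

14.7834


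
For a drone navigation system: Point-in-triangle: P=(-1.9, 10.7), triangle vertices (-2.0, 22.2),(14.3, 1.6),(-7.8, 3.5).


Cross products: AB x AP = -185.39, BC x BP = -170.33, CA x CP = -68.57
All same sign? yes

Yes, inside


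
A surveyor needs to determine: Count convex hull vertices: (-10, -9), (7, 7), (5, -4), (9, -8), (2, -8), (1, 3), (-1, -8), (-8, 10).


Convex hull vertices (CCW): (-10, -9), (9, -8), (7, 7), (-8, 10)
Count = 4

4


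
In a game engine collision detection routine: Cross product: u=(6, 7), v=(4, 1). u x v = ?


u x v = u_x*v_y - u_y*v_x = 6*1 - 7*4
= 6 - 28 = -22

-22


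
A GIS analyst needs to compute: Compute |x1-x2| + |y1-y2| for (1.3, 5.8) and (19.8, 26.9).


|1.3-19.8| + |5.8-26.9| = 18.5 + 21.1 = 39.6

39.6


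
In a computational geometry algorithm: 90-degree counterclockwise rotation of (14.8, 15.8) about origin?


90° CCW: (x,y) -> (-y, x)
(14.8,15.8) -> (-15.8, 14.8)

(-15.8, 14.8)


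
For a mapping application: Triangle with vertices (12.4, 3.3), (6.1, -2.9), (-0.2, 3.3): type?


Side lengths squared: AB^2=78.13, BC^2=78.13, CA^2=158.76
Sorted: [78.13, 78.13, 158.76]
By sides: Isosceles, By angles: Obtuse

Isosceles, Obtuse


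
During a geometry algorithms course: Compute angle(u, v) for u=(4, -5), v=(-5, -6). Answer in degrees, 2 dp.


u.v = 10, |u| = sqrt(41) = 6.4031, |v| = sqrt(61) = 7.8102
cos(theta) = u.v/(|u||v|) = 10/sqrt(2501) = 0.19996
theta = acos(0.19996) = 78.47 degrees

78.47 degrees


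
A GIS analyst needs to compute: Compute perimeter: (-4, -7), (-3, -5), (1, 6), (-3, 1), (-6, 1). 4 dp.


Sides: (-4, -7)->(-3, -5): sqrt(5) = 2.236068, (-3, -5)->(1, 6): sqrt(137) = 11.7047, (1, 6)->(-3, 1): sqrt(41) = 6.403124, (-3, 1)->(-6, 1): sqrt(9) = 3, (-6, 1)->(-4, -7): sqrt(68) = 8.246211
Sum = 31.590103
Perimeter = 31.5901

31.5901


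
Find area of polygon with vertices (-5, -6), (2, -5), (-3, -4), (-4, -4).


Shoelace sum: ((-5)*(-5) - 2*(-6)) + (2*(-4) - (-3)*(-5)) + ((-3)*(-4) - (-4)*(-4)) + ((-4)*(-6) - (-5)*(-4))
= 14
Area = |14|/2 = 7

7


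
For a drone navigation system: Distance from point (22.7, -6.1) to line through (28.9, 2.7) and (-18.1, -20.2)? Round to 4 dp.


|cross product| = 271.62
|line direction| = sqrt(2733.41) = 52.282
Distance = 271.62/sqrt(2733.41) = 5.1953

5.1953


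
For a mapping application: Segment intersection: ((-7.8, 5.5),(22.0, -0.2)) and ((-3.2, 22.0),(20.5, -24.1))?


Cross products: d1=-603.11, d2=635.58, d3=517.92, d4=-720.77
d1*d2 < 0 and d3*d4 < 0? yes

Yes, they intersect


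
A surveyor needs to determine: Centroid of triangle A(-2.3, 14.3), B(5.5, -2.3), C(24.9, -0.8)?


Centroid = ((x_A+x_B+x_C)/3, (y_A+y_B+y_C)/3)
= (((-2.3)+5.5+24.9)/3, (14.3+(-2.3)+(-0.8))/3)
= (9.3667, 3.7333)

(9.3667, 3.7333)


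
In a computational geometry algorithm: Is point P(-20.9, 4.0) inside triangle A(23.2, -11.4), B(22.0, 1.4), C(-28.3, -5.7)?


Cross products: AB x AP = 546, BC x BP = -435.37, CA x CP = 541.73
All same sign? no

No, outside


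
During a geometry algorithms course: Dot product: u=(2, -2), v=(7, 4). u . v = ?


u . v = u_x*v_x + u_y*v_y = 2*7 + (-2)*4
= 14 + (-8) = 6

6


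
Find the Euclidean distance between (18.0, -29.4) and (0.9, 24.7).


dx=-17.1, dy=54.1
d^2 = (-17.1)^2 + 54.1^2 = 3219.22
d = sqrt(3219.22) = 56.7382

56.7382


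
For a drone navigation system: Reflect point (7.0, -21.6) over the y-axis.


Reflection over y-axis: (x,y) -> (-x,y)
(7, -21.6) -> (-7, -21.6)

(-7, -21.6)


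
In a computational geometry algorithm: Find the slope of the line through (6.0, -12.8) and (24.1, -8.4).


slope = (y2-y1)/(x2-x1) = ((-8.4)-(-12.8))/(24.1-6) = 4.4/18.1 = 0.2431

0.2431


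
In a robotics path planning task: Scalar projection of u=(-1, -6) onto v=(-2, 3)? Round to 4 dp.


u.v = -16, |v| = sqrt(13) = 3.6056
Scalar projection = u.v / |v| = -16 / sqrt(13) = -4.4376

-4.4376


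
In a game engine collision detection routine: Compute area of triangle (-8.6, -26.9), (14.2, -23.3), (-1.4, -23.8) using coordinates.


Area = |x_A(y_B-y_C) + x_B(y_C-y_A) + x_C(y_A-y_B)|/2
= |(-4.3) + 44.02 + 5.04|/2
= 44.76/2 = 22.38

22.38


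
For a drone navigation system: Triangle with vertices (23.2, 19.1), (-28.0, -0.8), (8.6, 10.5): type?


Side lengths squared: AB^2=3017.45, BC^2=1467.25, CA^2=287.12
Sorted: [287.12, 1467.25, 3017.45]
By sides: Scalene, By angles: Obtuse

Scalene, Obtuse


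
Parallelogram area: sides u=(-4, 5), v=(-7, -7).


|u x v| = |(-4)*(-7) - 5*(-7)|
= |28 - (-35)| = 63

63


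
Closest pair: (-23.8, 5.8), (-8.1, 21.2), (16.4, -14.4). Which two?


d(P0,P1) = 21.992, d(P0,P2) = 44.9898, d(P1,P2) = 43.2159
Closest: P0 and P1

Closest pair: (-23.8, 5.8) and (-8.1, 21.2), distance = 21.992


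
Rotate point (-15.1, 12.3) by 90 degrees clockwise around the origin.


90° CW: (x,y) -> (y, -x)
(-15.1,12.3) -> (12.3, 15.1)

(12.3, 15.1)


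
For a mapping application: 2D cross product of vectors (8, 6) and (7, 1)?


u x v = u_x*v_y - u_y*v_x = 8*1 - 6*7
= 8 - 42 = -34

-34


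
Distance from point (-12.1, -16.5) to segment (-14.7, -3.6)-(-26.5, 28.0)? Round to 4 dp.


Project P onto AB: t = 0 (clamped to [0,1])
Closest point on segment: (-14.7, -3.6)
Distance: 13.1594

13.1594


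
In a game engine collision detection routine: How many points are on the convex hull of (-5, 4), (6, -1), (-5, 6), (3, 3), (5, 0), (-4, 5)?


Convex hull vertices (CCW): (-5, 4), (6, -1), (3, 3), (-5, 6)
Count = 4

4


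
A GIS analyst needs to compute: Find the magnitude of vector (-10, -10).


|u| = sqrt((-10)^2 + (-10)^2) = sqrt(200) = 14.1421

14.1421


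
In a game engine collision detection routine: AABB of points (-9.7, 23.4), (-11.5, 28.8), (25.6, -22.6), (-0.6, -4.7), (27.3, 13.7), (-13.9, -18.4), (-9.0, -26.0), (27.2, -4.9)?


x range: [-13.9, 27.3]
y range: [-26, 28.8]
Bounding box: (-13.9,-26) to (27.3,28.8)

(-13.9,-26) to (27.3,28.8)


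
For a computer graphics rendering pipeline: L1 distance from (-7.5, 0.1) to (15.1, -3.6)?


|(-7.5)-15.1| + |0.1-(-3.6)| = 22.6 + 3.7 = 26.3

26.3


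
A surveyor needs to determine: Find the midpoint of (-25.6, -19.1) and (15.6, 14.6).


M = (((-25.6)+15.6)/2, ((-19.1)+14.6)/2)
= (-5, -2.25)

(-5, -2.25)


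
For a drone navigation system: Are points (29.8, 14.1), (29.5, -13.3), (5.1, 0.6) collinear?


Cross product: (29.5-29.8)*(0.6-14.1) - ((-13.3)-14.1)*(5.1-29.8)
= -672.73

No, not collinear


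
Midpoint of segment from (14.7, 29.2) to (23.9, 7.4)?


M = ((14.7+23.9)/2, (29.2+7.4)/2)
= (19.3, 18.3)

(19.3, 18.3)


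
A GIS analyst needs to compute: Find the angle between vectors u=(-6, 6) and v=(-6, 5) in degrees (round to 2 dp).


u.v = 66, |u| = sqrt(72) = 8.4853, |v| = sqrt(61) = 7.8102
cos(theta) = u.v/(|u||v|) = 66/sqrt(4392) = 0.995893
theta = acos(0.995893) = 5.19 degrees

5.19 degrees


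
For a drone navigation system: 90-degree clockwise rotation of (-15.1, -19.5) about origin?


90° CW: (x,y) -> (y, -x)
(-15.1,-19.5) -> (-19.5, 15.1)

(-19.5, 15.1)


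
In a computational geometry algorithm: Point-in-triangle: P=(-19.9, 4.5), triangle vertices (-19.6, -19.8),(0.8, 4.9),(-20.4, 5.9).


Cross products: AB x AP = 503.13, BC x BP = 29.18, CA x CP = 11.73
All same sign? yes

Yes, inside


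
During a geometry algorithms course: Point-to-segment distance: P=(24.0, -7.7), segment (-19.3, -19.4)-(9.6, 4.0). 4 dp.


Project P onto AB: t = 1 (clamped to [0,1])
Closest point on segment: (9.6, 4)
Distance: 18.554

18.554


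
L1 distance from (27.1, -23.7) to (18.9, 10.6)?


|27.1-18.9| + |(-23.7)-10.6| = 8.2 + 34.3 = 42.5

42.5


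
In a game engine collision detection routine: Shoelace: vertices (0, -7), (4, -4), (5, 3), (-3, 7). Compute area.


Shoelace sum: (0*(-4) - 4*(-7)) + (4*3 - 5*(-4)) + (5*7 - (-3)*3) + ((-3)*(-7) - 0*7)
= 125
Area = |125|/2 = 62.5

62.5


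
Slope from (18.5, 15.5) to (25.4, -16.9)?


slope = (y2-y1)/(x2-x1) = ((-16.9)-15.5)/(25.4-18.5) = (-32.4)/6.9 = -4.6957

-4.6957


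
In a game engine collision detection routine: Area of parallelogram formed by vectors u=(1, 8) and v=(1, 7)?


|u x v| = |1*7 - 8*1|
= |7 - 8| = 1

1


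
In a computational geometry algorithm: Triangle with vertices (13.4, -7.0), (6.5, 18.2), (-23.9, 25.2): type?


Side lengths squared: AB^2=682.65, BC^2=973.16, CA^2=2428.13
Sorted: [682.65, 973.16, 2428.13]
By sides: Scalene, By angles: Obtuse

Scalene, Obtuse


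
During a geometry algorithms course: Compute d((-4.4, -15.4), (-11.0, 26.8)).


dx=-6.6, dy=42.2
d^2 = (-6.6)^2 + 42.2^2 = 1824.4
d = sqrt(1824.4) = 42.713

42.713


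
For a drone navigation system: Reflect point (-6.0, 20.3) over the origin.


Reflection over origin: (x,y) -> (-x,-y)
(-6, 20.3) -> (6, -20.3)

(6, -20.3)


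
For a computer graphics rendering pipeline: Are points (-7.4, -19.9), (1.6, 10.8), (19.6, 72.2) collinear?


Cross product: (1.6-(-7.4))*(72.2-(-19.9)) - (10.8-(-19.9))*(19.6-(-7.4))
= 0

Yes, collinear


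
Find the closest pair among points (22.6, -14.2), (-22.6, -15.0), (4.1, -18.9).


d(P0,P1) = 45.2071, d(P0,P2) = 19.0877, d(P1,P2) = 26.9833
Closest: P0 and P2

Closest pair: (22.6, -14.2) and (4.1, -18.9), distance = 19.0877


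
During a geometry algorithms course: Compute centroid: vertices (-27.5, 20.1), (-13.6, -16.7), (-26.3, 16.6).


Centroid = ((x_A+x_B+x_C)/3, (y_A+y_B+y_C)/3)
= (((-27.5)+(-13.6)+(-26.3))/3, (20.1+(-16.7)+16.6)/3)
= (-22.4667, 6.6667)

(-22.4667, 6.6667)


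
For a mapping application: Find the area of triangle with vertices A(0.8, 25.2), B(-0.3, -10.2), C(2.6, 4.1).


Area = |x_A(y_B-y_C) + x_B(y_C-y_A) + x_C(y_A-y_B)|/2
= |(-11.44) + 6.33 + 92.04|/2
= 86.93/2 = 43.465

43.465


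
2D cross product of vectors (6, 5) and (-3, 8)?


u x v = u_x*v_y - u_y*v_x = 6*8 - 5*(-3)
= 48 - (-15) = 63

63


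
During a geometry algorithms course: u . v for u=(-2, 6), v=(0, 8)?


u . v = u_x*v_x + u_y*v_y = (-2)*0 + 6*8
= 0 + 48 = 48

48


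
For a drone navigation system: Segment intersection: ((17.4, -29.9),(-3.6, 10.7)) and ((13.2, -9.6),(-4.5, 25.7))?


Cross products: d1=211.05, d2=233.73, d3=-255.78, d4=-278.46
d1*d2 < 0 and d3*d4 < 0? no

No, they don't intersect


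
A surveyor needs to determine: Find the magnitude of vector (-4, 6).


|u| = sqrt((-4)^2 + 6^2) = sqrt(52) = 7.2111

7.2111


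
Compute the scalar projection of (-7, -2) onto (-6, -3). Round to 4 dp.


u.v = 48, |v| = sqrt(45) = 6.7082
Scalar projection = u.v / |v| = 48 / sqrt(45) = 7.1554

7.1554


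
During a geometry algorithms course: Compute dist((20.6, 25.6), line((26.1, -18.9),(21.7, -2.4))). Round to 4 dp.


|cross product| = 105.05
|line direction| = sqrt(291.61) = 17.0766
Distance = 105.05/sqrt(291.61) = 6.1517

6.1517


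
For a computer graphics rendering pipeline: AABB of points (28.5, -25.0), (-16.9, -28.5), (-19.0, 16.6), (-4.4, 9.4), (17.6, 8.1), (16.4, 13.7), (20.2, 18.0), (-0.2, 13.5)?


x range: [-19, 28.5]
y range: [-28.5, 18]
Bounding box: (-19,-28.5) to (28.5,18)

(-19,-28.5) to (28.5,18)


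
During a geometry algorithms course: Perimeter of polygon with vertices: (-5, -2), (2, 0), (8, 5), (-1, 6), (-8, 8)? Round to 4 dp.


Sides: (-5, -2)->(2, 0): sqrt(53) = 7.28011, (2, 0)->(8, 5): sqrt(61) = 7.81025, (8, 5)->(-1, 6): sqrt(82) = 9.055385, (-1, 6)->(-8, 8): sqrt(53) = 7.28011, (-8, 8)->(-5, -2): sqrt(109) = 10.440307
Sum = 41.866162
Perimeter = 41.8662

41.8662


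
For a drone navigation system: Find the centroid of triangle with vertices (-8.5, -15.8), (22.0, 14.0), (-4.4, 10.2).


Centroid = ((x_A+x_B+x_C)/3, (y_A+y_B+y_C)/3)
= (((-8.5)+22+(-4.4))/3, ((-15.8)+14+10.2)/3)
= (3.0333, 2.8)

(3.0333, 2.8)


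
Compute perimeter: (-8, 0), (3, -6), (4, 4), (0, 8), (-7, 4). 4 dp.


Sides: (-8, 0)->(3, -6): sqrt(157) = 12.529964, (3, -6)->(4, 4): sqrt(101) = 10.049876, (4, 4)->(0, 8): sqrt(32) = 5.656854, (0, 8)->(-7, 4): sqrt(65) = 8.062258, (-7, 4)->(-8, 0): sqrt(17) = 4.123106
Sum = 40.422058
Perimeter = 40.4221

40.4221


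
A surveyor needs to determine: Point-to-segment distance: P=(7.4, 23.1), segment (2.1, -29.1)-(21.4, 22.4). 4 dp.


Project P onto AB: t = 0.9226 (clamped to [0,1])
Closest point on segment: (19.906, 18.4133)
Distance: 13.3553

13.3553


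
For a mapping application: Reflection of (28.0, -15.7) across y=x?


Reflection over y=x: (x,y) -> (y,x)
(28, -15.7) -> (-15.7, 28)

(-15.7, 28)


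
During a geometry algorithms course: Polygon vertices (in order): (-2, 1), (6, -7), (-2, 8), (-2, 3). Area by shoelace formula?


Shoelace sum: ((-2)*(-7) - 6*1) + (6*8 - (-2)*(-7)) + ((-2)*3 - (-2)*8) + ((-2)*1 - (-2)*3)
= 56
Area = |56|/2 = 28

28


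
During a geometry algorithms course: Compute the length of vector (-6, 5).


|u| = sqrt((-6)^2 + 5^2) = sqrt(61) = 7.8102

7.8102


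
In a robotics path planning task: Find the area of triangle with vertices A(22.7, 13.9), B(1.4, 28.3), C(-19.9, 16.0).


Area = |x_A(y_B-y_C) + x_B(y_C-y_A) + x_C(y_A-y_B)|/2
= |279.21 + 2.94 + 286.56|/2
= 568.71/2 = 284.355

284.355


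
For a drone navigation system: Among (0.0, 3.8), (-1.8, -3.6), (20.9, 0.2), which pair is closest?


d(P0,P1) = 7.6158, d(P0,P2) = 21.2078, d(P1,P2) = 23.0159
Closest: P0 and P1

Closest pair: (0.0, 3.8) and (-1.8, -3.6), distance = 7.6158


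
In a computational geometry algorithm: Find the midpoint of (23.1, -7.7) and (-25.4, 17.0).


M = ((23.1+(-25.4))/2, ((-7.7)+17)/2)
= (-1.15, 4.65)

(-1.15, 4.65)


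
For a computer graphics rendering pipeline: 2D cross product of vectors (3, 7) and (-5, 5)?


u x v = u_x*v_y - u_y*v_x = 3*5 - 7*(-5)
= 15 - (-35) = 50

50


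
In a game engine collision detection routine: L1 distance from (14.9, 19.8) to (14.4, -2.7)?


|14.9-14.4| + |19.8-(-2.7)| = 0.5 + 22.5 = 23

23


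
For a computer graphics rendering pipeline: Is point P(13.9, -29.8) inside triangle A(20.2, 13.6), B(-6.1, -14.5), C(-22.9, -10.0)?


Cross products: AB x AP = 964.39, BC x BP = 167.04, CA x CP = -1721.86
All same sign? no

No, outside


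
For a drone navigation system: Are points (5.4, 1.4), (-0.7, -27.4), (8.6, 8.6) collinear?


Cross product: ((-0.7)-5.4)*(8.6-1.4) - ((-27.4)-1.4)*(8.6-5.4)
= 48.24

No, not collinear


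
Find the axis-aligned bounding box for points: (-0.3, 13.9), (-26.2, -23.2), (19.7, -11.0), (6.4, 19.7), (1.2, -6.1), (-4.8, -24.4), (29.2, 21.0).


x range: [-26.2, 29.2]
y range: [-24.4, 21]
Bounding box: (-26.2,-24.4) to (29.2,21)

(-26.2,-24.4) to (29.2,21)


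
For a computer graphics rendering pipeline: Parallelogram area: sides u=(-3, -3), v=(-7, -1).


|u x v| = |(-3)*(-1) - (-3)*(-7)|
= |3 - 21| = 18

18


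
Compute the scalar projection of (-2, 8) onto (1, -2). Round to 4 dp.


u.v = -18, |v| = sqrt(5) = 2.2361
Scalar projection = u.v / |v| = -18 / sqrt(5) = -8.0498

-8.0498


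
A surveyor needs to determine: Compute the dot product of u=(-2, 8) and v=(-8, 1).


u . v = u_x*v_x + u_y*v_y = (-2)*(-8) + 8*1
= 16 + 8 = 24

24


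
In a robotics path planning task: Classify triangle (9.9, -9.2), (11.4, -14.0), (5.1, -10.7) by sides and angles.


Side lengths squared: AB^2=25.29, BC^2=50.58, CA^2=25.29
Sorted: [25.29, 25.29, 50.58]
By sides: Isosceles, By angles: Right

Isosceles, Right


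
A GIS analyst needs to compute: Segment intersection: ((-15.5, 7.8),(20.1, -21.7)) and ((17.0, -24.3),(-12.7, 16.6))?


Cross products: d1=375.88, d2=-204.01, d3=-184.01, d4=395.88
d1*d2 < 0 and d3*d4 < 0? yes

Yes, they intersect


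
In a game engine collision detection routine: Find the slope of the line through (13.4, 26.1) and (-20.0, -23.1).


slope = (y2-y1)/(x2-x1) = ((-23.1)-26.1)/((-20)-13.4) = (-49.2)/(-33.4) = 1.4731

1.4731


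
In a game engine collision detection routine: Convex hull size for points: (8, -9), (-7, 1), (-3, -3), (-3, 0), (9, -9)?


Convex hull vertices (CCW): (-7, 1), (-3, -3), (8, -9), (9, -9), (-3, 0)
Count = 5

5


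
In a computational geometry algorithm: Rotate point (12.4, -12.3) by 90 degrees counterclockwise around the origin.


90° CCW: (x,y) -> (-y, x)
(12.4,-12.3) -> (12.3, 12.4)

(12.3, 12.4)


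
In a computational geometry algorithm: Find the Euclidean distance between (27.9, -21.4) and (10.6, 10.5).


dx=-17.3, dy=31.9
d^2 = (-17.3)^2 + 31.9^2 = 1316.9
d = sqrt(1316.9) = 36.2891

36.2891


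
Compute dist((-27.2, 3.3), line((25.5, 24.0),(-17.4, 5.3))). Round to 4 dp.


|cross product| = 97.46
|line direction| = sqrt(2190.1) = 46.7985
Distance = 97.46/sqrt(2190.1) = 2.0825

2.0825


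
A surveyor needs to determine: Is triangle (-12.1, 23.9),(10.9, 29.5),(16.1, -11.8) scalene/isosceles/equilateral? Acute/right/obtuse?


Side lengths squared: AB^2=560.36, BC^2=1732.73, CA^2=2069.73
Sorted: [560.36, 1732.73, 2069.73]
By sides: Scalene, By angles: Acute

Scalene, Acute


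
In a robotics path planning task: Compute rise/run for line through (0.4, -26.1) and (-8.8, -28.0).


slope = (y2-y1)/(x2-x1) = ((-28)-(-26.1))/((-8.8)-0.4) = (-1.9)/(-9.2) = 0.2065

0.2065


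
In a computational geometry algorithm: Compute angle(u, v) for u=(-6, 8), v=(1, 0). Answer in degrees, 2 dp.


u.v = -6, |u| = sqrt(100) = 10, |v| = sqrt(1) = 1
cos(theta) = u.v/(|u||v|) = -6/sqrt(100) = -0.6
theta = acos(-0.6) = 126.87 degrees

126.87 degrees


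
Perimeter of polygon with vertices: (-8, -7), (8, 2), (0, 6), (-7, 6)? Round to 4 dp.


Sides: (-8, -7)->(8, 2): sqrt(337) = 18.35756, (8, 2)->(0, 6): sqrt(80) = 8.944272, (0, 6)->(-7, 6): sqrt(49) = 7, (-7, 6)->(-8, -7): sqrt(170) = 13.038405
Sum = 47.340237
Perimeter = 47.3402

47.3402


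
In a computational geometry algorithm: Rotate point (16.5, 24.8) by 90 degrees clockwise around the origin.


90° CW: (x,y) -> (y, -x)
(16.5,24.8) -> (24.8, -16.5)

(24.8, -16.5)


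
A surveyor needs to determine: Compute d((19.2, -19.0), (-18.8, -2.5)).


dx=-38, dy=16.5
d^2 = (-38)^2 + 16.5^2 = 1716.25
d = sqrt(1716.25) = 41.4276

41.4276


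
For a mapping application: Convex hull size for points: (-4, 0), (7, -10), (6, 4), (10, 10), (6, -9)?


Convex hull vertices (CCW): (-4, 0), (7, -10), (10, 10)
Count = 3

3


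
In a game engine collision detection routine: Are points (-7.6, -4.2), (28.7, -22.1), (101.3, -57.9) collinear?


Cross product: (28.7-(-7.6))*((-57.9)-(-4.2)) - ((-22.1)-(-4.2))*(101.3-(-7.6))
= 0

Yes, collinear


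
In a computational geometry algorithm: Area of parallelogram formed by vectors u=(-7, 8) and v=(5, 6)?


|u x v| = |(-7)*6 - 8*5|
= |(-42) - 40| = 82

82


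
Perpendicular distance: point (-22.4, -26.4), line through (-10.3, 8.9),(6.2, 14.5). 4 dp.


|cross product| = 514.69
|line direction| = sqrt(303.61) = 17.4244
Distance = 514.69/sqrt(303.61) = 29.5384

29.5384


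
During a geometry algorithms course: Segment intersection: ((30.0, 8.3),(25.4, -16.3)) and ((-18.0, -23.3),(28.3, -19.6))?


Cross products: d1=1285.48, d2=163.52, d3=-1035.44, d4=86.52
d1*d2 < 0 and d3*d4 < 0? no

No, they don't intersect


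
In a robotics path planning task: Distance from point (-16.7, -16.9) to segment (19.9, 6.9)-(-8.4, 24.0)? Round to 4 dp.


Project P onto AB: t = 0.5751 (clamped to [0,1])
Closest point on segment: (3.6236, 16.7349)
Distance: 39.2982

39.2982


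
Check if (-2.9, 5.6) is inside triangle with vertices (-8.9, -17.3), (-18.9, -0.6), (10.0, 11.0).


Cross products: AB x AP = -329.2, BC x BP = -6.42, CA x CP = -263.01
All same sign? yes

Yes, inside


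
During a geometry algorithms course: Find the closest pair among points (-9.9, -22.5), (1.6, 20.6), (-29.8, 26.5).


d(P0,P1) = 44.6078, d(P0,P2) = 52.8868, d(P1,P2) = 31.9495
Closest: P1 and P2

Closest pair: (1.6, 20.6) and (-29.8, 26.5), distance = 31.9495


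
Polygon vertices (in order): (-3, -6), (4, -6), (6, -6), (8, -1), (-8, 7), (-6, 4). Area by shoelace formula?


Shoelace sum: ((-3)*(-6) - 4*(-6)) + (4*(-6) - 6*(-6)) + (6*(-1) - 8*(-6)) + (8*7 - (-8)*(-1)) + ((-8)*4 - (-6)*7) + ((-6)*(-6) - (-3)*4)
= 202
Area = |202|/2 = 101

101


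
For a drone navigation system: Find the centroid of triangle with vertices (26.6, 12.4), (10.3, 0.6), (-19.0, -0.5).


Centroid = ((x_A+x_B+x_C)/3, (y_A+y_B+y_C)/3)
= ((26.6+10.3+(-19))/3, (12.4+0.6+(-0.5))/3)
= (5.9667, 4.1667)

(5.9667, 4.1667)


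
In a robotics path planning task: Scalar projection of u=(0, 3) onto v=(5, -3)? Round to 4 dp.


u.v = -9, |v| = sqrt(34) = 5.831
Scalar projection = u.v / |v| = -9 / sqrt(34) = -1.5435

-1.5435


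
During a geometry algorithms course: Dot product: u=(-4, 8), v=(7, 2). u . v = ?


u . v = u_x*v_x + u_y*v_y = (-4)*7 + 8*2
= (-28) + 16 = -12

-12


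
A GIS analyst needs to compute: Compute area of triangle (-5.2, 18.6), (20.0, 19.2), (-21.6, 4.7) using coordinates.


Area = |x_A(y_B-y_C) + x_B(y_C-y_A) + x_C(y_A-y_B)|/2
= |(-75.4) + (-278) + 12.96|/2
= 340.44/2 = 170.22

170.22


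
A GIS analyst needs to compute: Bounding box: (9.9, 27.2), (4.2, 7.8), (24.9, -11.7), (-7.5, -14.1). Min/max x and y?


x range: [-7.5, 24.9]
y range: [-14.1, 27.2]
Bounding box: (-7.5,-14.1) to (24.9,27.2)

(-7.5,-14.1) to (24.9,27.2)


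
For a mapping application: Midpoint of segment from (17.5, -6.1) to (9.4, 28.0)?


M = ((17.5+9.4)/2, ((-6.1)+28)/2)
= (13.45, 10.95)

(13.45, 10.95)


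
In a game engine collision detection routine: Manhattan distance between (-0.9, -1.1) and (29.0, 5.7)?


|(-0.9)-29| + |(-1.1)-5.7| = 29.9 + 6.8 = 36.7

36.7


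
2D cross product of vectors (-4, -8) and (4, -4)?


u x v = u_x*v_y - u_y*v_x = (-4)*(-4) - (-8)*4
= 16 - (-32) = 48

48


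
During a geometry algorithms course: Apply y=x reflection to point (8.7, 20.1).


Reflection over y=x: (x,y) -> (y,x)
(8.7, 20.1) -> (20.1, 8.7)

(20.1, 8.7)


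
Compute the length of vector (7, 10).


|u| = sqrt(7^2 + 10^2) = sqrt(149) = 12.2066

12.2066


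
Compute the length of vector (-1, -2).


|u| = sqrt((-1)^2 + (-2)^2) = sqrt(5) = 2.2361

2.2361


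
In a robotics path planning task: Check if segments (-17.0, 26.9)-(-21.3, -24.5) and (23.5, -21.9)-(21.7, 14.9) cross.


Cross products: d1=1402.56, d2=1653.32, d3=2291.54, d4=2040.78
d1*d2 < 0 and d3*d4 < 0? no

No, they don't intersect


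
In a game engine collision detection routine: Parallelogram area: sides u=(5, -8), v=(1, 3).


|u x v| = |5*3 - (-8)*1|
= |15 - (-8)| = 23

23


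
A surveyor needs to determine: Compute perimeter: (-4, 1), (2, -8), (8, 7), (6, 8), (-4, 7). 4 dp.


Sides: (-4, 1)->(2, -8): sqrt(117) = 10.816654, (2, -8)->(8, 7): sqrt(261) = 16.155494, (8, 7)->(6, 8): sqrt(5) = 2.236068, (6, 8)->(-4, 7): sqrt(101) = 10.049876, (-4, 7)->(-4, 1): sqrt(36) = 6
Sum = 45.258092
Perimeter = 45.2581

45.2581


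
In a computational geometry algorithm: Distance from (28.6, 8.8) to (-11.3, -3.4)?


dx=-39.9, dy=-12.2
d^2 = (-39.9)^2 + (-12.2)^2 = 1740.85
d = sqrt(1740.85) = 41.7235

41.7235


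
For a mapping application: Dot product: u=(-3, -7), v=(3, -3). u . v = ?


u . v = u_x*v_x + u_y*v_y = (-3)*3 + (-7)*(-3)
= (-9) + 21 = 12

12


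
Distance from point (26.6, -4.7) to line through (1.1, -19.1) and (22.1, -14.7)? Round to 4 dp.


|cross product| = 190.2
|line direction| = sqrt(460.36) = 21.456
Distance = 190.2/sqrt(460.36) = 8.8647

8.8647


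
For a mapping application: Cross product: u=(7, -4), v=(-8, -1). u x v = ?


u x v = u_x*v_y - u_y*v_x = 7*(-1) - (-4)*(-8)
= (-7) - 32 = -39

-39


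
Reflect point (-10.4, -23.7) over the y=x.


Reflection over y=x: (x,y) -> (y,x)
(-10.4, -23.7) -> (-23.7, -10.4)

(-23.7, -10.4)


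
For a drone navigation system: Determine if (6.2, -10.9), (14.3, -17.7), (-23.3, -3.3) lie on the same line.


Cross product: (14.3-6.2)*((-3.3)-(-10.9)) - ((-17.7)-(-10.9))*((-23.3)-6.2)
= -139.04

No, not collinear


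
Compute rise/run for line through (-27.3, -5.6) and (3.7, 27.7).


slope = (y2-y1)/(x2-x1) = (27.7-(-5.6))/(3.7-(-27.3)) = 33.3/31 = 1.0742

1.0742


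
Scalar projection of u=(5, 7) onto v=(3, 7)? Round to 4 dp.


u.v = 64, |v| = sqrt(58) = 7.6158
Scalar projection = u.v / |v| = 64 / sqrt(58) = 8.4036

8.4036


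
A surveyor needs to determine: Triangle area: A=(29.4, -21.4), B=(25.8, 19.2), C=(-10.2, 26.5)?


Area = |x_A(y_B-y_C) + x_B(y_C-y_A) + x_C(y_A-y_B)|/2
= |(-214.62) + 1235.82 + 414.12|/2
= 1435.32/2 = 717.66

717.66


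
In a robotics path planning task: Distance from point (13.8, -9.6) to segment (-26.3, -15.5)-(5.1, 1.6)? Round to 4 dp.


Project P onto AB: t = 1 (clamped to [0,1])
Closest point on segment: (5.1, 1.6)
Distance: 14.182

14.182


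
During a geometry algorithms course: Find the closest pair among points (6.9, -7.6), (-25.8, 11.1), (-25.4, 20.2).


d(P0,P1) = 37.6694, d(P0,P2) = 42.6161, d(P1,P2) = 9.1088
Closest: P1 and P2

Closest pair: (-25.8, 11.1) and (-25.4, 20.2), distance = 9.1088


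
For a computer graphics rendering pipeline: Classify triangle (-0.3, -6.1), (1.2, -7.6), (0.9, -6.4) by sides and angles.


Side lengths squared: AB^2=4.5, BC^2=1.53, CA^2=1.53
Sorted: [1.53, 1.53, 4.5]
By sides: Isosceles, By angles: Obtuse

Isosceles, Obtuse


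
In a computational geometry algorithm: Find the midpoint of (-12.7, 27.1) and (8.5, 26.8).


M = (((-12.7)+8.5)/2, (27.1+26.8)/2)
= (-2.1, 26.95)

(-2.1, 26.95)


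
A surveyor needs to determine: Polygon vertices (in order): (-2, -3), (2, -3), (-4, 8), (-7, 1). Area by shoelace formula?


Shoelace sum: ((-2)*(-3) - 2*(-3)) + (2*8 - (-4)*(-3)) + ((-4)*1 - (-7)*8) + ((-7)*(-3) - (-2)*1)
= 91
Area = |91|/2 = 45.5

45.5


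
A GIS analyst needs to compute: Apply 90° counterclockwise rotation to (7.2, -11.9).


90° CCW: (x,y) -> (-y, x)
(7.2,-11.9) -> (11.9, 7.2)

(11.9, 7.2)


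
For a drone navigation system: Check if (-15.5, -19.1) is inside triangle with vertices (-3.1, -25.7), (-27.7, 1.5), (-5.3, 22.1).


Cross products: AB x AP = 174.92, BC x BP = -712.76, CA x CP = -578.2
All same sign? no

No, outside


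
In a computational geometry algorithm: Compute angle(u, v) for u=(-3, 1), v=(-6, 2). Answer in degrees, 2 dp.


u.v = 20, |u| = sqrt(10) = 3.1623, |v| = sqrt(40) = 6.3246
cos(theta) = u.v/(|u||v|) = 20/sqrt(400) = 1
theta = acos(1) = 0 degrees

0 degrees


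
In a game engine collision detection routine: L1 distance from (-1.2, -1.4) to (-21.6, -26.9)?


|(-1.2)-(-21.6)| + |(-1.4)-(-26.9)| = 20.4 + 25.5 = 45.9

45.9


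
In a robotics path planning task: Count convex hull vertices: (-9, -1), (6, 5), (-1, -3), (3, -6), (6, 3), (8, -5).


Convex hull vertices (CCW): (-9, -1), (3, -6), (8, -5), (6, 5)
Count = 4

4


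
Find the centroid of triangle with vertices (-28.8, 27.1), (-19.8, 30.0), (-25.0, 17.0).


Centroid = ((x_A+x_B+x_C)/3, (y_A+y_B+y_C)/3)
= (((-28.8)+(-19.8)+(-25))/3, (27.1+30+17)/3)
= (-24.5333, 24.7)

(-24.5333, 24.7)


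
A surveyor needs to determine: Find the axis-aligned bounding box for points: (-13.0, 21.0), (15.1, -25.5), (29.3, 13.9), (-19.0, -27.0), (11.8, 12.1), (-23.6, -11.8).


x range: [-23.6, 29.3]
y range: [-27, 21]
Bounding box: (-23.6,-27) to (29.3,21)

(-23.6,-27) to (29.3,21)


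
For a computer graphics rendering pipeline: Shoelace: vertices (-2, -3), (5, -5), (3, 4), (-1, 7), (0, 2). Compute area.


Shoelace sum: ((-2)*(-5) - 5*(-3)) + (5*4 - 3*(-5)) + (3*7 - (-1)*4) + ((-1)*2 - 0*7) + (0*(-3) - (-2)*2)
= 87
Area = |87|/2 = 43.5

43.5


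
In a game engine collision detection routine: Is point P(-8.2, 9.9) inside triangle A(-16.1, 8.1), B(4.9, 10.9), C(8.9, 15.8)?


Cross products: AB x AP = 15.68, BC x BP = 60.19, CA x CP = 15.83
All same sign? yes

Yes, inside


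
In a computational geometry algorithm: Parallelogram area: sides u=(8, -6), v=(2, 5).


|u x v| = |8*5 - (-6)*2|
= |40 - (-12)| = 52

52


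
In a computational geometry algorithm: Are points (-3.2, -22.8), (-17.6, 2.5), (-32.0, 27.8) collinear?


Cross product: ((-17.6)-(-3.2))*(27.8-(-22.8)) - (2.5-(-22.8))*((-32)-(-3.2))
= 0

Yes, collinear


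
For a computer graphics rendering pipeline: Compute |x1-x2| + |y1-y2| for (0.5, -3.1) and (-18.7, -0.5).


|0.5-(-18.7)| + |(-3.1)-(-0.5)| = 19.2 + 2.6 = 21.8

21.8


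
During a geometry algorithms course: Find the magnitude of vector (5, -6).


|u| = sqrt(5^2 + (-6)^2) = sqrt(61) = 7.8102

7.8102


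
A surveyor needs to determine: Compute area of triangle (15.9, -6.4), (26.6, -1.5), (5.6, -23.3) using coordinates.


Area = |x_A(y_B-y_C) + x_B(y_C-y_A) + x_C(y_A-y_B)|/2
= |346.62 + (-449.54) + (-27.44)|/2
= 130.36/2 = 65.18

65.18


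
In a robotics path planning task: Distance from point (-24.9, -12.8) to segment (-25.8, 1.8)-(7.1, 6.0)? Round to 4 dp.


Project P onto AB: t = 0 (clamped to [0,1])
Closest point on segment: (-25.8, 1.8)
Distance: 14.6277

14.6277


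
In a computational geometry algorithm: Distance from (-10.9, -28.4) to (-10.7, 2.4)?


dx=0.2, dy=30.8
d^2 = 0.2^2 + 30.8^2 = 948.68
d = sqrt(948.68) = 30.8006

30.8006


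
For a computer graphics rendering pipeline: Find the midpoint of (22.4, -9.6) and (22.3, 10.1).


M = ((22.4+22.3)/2, ((-9.6)+10.1)/2)
= (22.35, 0.25)

(22.35, 0.25)


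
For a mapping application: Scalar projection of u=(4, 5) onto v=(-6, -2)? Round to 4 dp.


u.v = -34, |v| = sqrt(40) = 6.3246
Scalar projection = u.v / |v| = -34 / sqrt(40) = -5.3759

-5.3759


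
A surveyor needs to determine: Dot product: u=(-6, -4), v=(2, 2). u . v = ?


u . v = u_x*v_x + u_y*v_y = (-6)*2 + (-4)*2
= (-12) + (-8) = -20

-20


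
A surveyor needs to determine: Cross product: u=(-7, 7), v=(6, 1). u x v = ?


u x v = u_x*v_y - u_y*v_x = (-7)*1 - 7*6
= (-7) - 42 = -49

-49


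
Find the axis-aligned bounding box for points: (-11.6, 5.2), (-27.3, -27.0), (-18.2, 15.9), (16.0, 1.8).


x range: [-27.3, 16]
y range: [-27, 15.9]
Bounding box: (-27.3,-27) to (16,15.9)

(-27.3,-27) to (16,15.9)
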